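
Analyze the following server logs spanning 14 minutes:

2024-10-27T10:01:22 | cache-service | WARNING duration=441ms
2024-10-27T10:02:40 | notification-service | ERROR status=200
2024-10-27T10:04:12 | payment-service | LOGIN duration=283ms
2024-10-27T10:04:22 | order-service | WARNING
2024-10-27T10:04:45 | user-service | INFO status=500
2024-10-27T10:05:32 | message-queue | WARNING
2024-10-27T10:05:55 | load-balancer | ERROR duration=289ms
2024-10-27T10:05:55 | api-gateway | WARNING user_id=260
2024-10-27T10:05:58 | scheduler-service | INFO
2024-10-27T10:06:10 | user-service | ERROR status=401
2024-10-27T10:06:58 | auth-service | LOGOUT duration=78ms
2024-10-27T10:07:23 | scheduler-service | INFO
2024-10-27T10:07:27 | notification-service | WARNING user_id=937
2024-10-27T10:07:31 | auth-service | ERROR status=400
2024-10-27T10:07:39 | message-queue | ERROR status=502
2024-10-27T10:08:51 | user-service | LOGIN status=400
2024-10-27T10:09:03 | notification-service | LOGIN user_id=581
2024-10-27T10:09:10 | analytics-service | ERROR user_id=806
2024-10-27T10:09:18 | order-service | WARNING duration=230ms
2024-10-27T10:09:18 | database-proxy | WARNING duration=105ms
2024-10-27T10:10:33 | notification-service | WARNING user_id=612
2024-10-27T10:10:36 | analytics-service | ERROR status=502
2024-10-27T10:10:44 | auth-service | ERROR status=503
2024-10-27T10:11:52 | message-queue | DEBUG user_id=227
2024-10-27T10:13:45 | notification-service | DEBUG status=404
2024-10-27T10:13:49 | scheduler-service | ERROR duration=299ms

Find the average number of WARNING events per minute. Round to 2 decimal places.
0.57

To calculate the rate:

1. Count total WARNING events: 8
2. Total time period: 14 minutes
3. Rate = 8 / 14 = 0.57 events per minute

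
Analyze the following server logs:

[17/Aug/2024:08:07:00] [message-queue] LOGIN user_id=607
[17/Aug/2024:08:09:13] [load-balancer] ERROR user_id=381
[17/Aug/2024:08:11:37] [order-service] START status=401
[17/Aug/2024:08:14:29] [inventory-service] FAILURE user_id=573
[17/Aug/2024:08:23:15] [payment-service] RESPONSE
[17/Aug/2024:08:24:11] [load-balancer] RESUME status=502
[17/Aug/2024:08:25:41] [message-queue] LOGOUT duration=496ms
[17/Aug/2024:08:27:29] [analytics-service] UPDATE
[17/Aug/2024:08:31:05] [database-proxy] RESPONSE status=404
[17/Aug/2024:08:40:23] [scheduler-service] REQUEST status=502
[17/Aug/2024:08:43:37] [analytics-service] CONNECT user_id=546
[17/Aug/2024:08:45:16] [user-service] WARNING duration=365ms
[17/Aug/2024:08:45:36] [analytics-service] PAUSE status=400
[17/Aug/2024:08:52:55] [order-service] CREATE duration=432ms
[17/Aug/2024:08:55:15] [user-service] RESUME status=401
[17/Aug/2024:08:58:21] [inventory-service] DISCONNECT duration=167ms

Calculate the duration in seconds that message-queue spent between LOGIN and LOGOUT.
1121

To calculate state duration:

1. Find LOGIN event for message-queue: 17/Aug/2024:08:07:00
2. Find LOGOUT event for message-queue: 17/Aug/2024:08:25:41
3. Calculate duration: 17/Aug/2024:08:25:41 - 17/Aug/2024:08:07:00 = 1121 seconds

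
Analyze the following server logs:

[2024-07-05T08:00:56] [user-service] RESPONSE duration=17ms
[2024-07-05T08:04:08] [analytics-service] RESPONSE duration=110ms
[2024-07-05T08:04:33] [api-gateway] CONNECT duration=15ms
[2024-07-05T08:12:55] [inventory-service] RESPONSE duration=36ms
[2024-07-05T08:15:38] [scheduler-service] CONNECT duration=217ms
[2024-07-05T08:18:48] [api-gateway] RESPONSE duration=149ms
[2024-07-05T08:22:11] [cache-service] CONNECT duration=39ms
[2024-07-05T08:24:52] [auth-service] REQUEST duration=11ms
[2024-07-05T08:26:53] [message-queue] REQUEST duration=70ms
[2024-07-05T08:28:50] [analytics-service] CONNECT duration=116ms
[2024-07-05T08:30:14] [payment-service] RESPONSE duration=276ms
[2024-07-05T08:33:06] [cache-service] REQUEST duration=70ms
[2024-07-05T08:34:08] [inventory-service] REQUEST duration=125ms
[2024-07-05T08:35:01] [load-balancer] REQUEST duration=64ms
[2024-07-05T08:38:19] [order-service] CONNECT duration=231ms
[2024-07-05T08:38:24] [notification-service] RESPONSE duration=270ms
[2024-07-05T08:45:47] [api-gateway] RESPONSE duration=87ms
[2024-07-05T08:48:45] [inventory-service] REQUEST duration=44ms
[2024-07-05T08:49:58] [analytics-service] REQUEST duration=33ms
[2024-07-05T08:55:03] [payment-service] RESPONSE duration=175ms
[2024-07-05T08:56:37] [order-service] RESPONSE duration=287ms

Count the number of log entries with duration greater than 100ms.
10

To count timeouts:

1. Threshold: 100ms
2. Extract duration from each log entry
3. Count entries where duration > 100
4. Timeout count: 10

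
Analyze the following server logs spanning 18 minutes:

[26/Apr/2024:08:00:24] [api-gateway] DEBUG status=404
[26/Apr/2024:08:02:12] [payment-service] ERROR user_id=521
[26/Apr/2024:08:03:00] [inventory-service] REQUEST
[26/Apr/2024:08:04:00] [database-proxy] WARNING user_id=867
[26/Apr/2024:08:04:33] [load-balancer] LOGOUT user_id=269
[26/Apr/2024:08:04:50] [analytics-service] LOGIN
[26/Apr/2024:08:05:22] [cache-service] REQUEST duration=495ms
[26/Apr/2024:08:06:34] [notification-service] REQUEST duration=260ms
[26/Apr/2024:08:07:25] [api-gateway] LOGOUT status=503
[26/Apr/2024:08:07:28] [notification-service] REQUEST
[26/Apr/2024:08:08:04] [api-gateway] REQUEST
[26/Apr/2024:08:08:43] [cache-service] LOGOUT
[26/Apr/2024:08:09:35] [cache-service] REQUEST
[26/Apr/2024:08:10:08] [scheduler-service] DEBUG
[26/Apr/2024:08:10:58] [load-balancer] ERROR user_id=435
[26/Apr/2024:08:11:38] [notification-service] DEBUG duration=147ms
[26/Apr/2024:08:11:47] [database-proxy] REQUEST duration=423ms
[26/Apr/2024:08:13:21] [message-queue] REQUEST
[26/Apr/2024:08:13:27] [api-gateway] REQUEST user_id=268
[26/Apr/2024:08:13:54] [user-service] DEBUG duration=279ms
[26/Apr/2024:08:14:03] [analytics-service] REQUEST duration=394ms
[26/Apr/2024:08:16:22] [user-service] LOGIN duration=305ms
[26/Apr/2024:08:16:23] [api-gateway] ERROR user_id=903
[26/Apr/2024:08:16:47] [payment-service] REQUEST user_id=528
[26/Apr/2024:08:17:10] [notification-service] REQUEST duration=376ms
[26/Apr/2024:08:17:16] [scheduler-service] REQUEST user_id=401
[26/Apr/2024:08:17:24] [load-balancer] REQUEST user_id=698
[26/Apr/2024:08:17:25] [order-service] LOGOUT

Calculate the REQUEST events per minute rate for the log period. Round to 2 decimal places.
0.78

To calculate the rate:

1. Count total REQUEST events: 14
2. Total time period: 18 minutes
3. Rate = 14 / 18 = 0.78 events per minute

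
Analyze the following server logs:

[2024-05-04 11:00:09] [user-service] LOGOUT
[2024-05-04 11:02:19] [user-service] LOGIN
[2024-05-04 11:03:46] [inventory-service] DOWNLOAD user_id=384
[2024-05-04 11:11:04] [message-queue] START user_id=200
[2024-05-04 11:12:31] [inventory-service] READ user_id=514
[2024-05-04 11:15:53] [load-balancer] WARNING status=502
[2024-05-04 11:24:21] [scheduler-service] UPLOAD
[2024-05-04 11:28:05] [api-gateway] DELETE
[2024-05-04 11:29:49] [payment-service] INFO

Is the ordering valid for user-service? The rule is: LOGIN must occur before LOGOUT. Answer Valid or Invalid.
Invalid

To validate ordering:

1. Required order: LOGIN → LOGOUT
2. Rule: LOGIN must occur before LOGOUT
3. Check actual order of events for user-service
4. Result: Invalid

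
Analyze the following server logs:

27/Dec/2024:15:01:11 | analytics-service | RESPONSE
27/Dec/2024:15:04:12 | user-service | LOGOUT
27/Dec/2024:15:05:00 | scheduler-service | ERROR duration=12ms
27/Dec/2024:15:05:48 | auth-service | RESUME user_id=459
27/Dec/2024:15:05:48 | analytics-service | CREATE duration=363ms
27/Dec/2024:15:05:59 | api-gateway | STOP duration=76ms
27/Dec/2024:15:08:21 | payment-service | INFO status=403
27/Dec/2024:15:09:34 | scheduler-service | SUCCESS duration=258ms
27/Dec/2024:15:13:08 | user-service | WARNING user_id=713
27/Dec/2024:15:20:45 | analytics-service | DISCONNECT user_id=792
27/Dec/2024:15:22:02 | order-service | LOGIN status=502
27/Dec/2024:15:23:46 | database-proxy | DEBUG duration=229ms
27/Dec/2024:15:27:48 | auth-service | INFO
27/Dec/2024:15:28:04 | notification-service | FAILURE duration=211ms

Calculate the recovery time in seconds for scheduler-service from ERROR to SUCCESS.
274

To calculate recovery time:

1. Find ERROR event for scheduler-service: 27/Dec/2024:15:05:00
2. Find next SUCCESS event for scheduler-service: 27/Dec/2024:15:09:34
3. Recovery time: 27/Dec/2024:15:09:34 - 27/Dec/2024:15:05:00 = 274 seconds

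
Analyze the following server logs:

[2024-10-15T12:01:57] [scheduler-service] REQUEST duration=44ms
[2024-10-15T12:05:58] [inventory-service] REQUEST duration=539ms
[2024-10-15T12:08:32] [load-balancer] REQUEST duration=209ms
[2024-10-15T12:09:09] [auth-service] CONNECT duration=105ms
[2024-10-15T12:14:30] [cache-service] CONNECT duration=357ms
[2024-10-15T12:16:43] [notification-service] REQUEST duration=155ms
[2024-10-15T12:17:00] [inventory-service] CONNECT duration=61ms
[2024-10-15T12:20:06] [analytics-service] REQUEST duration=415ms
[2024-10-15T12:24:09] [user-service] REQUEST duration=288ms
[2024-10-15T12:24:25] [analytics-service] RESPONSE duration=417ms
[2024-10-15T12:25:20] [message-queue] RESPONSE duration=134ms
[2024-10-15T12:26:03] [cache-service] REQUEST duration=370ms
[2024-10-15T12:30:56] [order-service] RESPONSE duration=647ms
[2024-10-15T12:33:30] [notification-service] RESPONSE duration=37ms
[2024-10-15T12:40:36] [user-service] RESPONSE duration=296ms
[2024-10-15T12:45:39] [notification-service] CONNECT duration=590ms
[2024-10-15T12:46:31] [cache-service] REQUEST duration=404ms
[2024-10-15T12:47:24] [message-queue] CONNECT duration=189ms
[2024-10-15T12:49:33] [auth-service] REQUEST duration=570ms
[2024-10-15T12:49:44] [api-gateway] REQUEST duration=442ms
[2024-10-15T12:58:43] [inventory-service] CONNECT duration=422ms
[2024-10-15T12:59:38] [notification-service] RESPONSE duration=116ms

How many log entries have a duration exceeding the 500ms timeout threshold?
4

To count timeouts:

1. Threshold: 500ms
2. Extract duration from each log entry
3. Count entries where duration > 500
4. Timeout count: 4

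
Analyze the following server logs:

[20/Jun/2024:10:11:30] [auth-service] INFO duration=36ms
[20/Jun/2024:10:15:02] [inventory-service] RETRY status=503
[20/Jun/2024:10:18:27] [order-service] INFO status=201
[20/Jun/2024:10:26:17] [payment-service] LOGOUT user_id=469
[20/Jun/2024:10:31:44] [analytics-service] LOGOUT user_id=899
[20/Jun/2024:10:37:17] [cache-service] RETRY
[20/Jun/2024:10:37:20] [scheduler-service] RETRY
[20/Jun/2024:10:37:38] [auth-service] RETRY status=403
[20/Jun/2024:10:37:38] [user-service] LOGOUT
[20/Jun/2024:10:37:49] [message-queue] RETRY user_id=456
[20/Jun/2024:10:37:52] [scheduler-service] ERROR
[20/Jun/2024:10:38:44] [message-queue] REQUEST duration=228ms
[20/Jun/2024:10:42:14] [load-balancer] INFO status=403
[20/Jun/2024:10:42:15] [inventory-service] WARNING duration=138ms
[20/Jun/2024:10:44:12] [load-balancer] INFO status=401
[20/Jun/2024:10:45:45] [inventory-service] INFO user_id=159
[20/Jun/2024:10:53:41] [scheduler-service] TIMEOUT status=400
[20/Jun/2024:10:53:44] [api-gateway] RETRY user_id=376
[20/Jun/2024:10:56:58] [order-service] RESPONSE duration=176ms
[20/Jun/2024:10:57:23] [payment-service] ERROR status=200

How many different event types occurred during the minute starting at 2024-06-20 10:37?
3

To count unique event types:

1. Filter events in the minute starting at 2024-06-20 10:37
2. Extract event types from matching entries
3. Count unique types: 3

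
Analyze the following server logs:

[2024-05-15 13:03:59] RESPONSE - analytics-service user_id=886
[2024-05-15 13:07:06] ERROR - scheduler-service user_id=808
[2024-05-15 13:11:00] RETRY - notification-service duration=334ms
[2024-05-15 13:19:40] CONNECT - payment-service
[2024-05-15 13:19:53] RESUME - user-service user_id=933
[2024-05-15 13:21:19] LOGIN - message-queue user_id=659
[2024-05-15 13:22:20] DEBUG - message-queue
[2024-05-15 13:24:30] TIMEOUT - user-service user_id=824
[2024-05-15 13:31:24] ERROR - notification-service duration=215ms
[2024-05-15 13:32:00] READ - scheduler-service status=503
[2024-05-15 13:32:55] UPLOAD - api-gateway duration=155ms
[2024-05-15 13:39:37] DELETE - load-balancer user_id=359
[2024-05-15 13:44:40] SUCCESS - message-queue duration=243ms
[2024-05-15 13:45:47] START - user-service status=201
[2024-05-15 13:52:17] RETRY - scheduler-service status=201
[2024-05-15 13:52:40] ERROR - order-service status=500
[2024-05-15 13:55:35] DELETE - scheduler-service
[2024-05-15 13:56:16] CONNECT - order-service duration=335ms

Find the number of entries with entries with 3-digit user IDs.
6

To find matching entries:

1. Pattern to match: entries with 3-digit user IDs
2. Scan each log entry for the pattern
3. Count matches: 6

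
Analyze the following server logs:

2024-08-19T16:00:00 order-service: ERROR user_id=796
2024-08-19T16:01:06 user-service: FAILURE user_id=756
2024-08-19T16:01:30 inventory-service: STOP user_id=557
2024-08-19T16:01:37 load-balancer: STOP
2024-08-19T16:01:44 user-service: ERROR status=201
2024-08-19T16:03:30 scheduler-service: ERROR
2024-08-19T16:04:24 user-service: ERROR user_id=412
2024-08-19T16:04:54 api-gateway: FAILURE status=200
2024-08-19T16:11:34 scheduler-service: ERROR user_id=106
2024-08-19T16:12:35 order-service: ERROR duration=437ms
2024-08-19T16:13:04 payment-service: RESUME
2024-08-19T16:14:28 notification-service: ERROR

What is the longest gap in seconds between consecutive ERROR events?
430

To find the longest gap:

1. Extract all ERROR events in chronological order
2. Calculate time differences between consecutive events
3. Find the maximum difference
4. Longest gap: 430 seconds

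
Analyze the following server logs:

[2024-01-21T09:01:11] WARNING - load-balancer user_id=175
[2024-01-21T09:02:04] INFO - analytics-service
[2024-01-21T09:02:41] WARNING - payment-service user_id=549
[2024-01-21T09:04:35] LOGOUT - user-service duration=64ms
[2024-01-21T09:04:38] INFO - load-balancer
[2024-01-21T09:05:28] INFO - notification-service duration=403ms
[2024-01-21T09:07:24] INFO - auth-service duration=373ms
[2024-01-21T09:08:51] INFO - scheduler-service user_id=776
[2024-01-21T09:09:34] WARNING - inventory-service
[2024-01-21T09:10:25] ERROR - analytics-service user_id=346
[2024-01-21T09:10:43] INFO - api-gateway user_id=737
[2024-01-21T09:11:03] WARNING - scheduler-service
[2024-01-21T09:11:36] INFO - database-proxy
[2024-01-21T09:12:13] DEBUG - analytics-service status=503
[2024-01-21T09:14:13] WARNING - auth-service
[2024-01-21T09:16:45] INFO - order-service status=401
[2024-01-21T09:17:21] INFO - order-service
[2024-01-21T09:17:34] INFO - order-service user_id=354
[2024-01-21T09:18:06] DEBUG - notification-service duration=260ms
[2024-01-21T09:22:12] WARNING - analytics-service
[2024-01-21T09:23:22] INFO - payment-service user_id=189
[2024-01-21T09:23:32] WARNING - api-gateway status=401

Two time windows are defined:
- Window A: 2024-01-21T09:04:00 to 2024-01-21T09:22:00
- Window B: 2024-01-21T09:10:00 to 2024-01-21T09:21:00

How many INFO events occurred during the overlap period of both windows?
5

To find overlap events:

1. Window A: 2024-01-21T09:04:00 to 2024-01-21T09:22:00
2. Window B: 2024-01-21T09:10:00 to 2024-01-21T09:21:00
3. Overlap period: 2024-01-21T09:10:00 to 2024-01-21T09:21:00
4. Count INFO events in overlap: 5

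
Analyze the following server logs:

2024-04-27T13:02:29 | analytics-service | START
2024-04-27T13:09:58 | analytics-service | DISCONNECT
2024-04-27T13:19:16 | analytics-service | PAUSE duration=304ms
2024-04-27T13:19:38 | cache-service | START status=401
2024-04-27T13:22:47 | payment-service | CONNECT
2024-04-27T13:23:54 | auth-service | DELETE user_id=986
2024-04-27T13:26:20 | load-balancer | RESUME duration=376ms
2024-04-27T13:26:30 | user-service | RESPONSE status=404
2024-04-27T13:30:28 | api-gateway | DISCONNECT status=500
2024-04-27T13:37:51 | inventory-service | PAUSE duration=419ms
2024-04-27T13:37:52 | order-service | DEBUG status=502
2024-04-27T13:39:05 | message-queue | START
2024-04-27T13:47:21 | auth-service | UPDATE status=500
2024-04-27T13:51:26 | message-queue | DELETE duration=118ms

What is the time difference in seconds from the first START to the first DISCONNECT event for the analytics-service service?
449

To find the time between events:

1. Locate the first START event for analytics-service: 2024-04-27T13:02:29
2. Locate the first DISCONNECT event for analytics-service: 2024-04-27T13:09:58
3. Calculate the difference: 2024-04-27T13:09:58 - 2024-04-27T13:02:29 = 449 seconds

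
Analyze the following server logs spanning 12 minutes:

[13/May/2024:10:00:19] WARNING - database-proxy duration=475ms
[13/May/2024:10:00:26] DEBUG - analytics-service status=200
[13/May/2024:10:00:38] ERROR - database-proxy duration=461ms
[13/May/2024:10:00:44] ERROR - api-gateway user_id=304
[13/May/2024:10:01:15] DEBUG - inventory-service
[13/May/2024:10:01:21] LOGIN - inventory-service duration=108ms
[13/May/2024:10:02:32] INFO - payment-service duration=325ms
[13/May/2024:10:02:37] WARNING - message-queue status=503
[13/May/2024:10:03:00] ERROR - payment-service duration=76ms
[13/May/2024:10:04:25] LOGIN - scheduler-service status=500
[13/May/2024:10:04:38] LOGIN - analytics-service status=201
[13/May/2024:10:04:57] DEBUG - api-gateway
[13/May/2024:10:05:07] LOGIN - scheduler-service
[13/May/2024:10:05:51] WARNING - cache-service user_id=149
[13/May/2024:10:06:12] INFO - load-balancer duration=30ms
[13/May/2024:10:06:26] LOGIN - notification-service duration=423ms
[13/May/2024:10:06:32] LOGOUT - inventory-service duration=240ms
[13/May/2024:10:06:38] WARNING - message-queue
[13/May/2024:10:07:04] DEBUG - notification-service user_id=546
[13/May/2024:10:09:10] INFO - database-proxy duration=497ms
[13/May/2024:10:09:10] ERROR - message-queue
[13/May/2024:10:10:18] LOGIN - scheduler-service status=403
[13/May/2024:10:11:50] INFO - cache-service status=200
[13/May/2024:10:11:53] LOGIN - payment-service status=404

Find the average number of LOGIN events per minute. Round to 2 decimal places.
0.58

To calculate the rate:

1. Count total LOGIN events: 7
2. Total time period: 12 minutes
3. Rate = 7 / 12 = 0.58 events per minute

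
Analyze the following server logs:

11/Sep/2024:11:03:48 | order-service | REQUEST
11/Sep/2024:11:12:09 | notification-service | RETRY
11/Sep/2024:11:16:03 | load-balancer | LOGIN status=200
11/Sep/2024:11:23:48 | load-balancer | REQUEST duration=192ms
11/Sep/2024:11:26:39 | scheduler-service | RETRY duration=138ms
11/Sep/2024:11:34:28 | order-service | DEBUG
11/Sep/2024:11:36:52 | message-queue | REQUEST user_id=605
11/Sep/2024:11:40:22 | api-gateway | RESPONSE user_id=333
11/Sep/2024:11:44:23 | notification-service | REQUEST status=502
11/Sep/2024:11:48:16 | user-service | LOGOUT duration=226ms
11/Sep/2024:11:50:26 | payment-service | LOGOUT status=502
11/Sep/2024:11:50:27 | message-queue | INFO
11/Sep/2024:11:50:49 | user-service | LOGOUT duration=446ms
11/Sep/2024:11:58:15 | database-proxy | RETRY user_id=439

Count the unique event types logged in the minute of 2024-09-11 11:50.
2

To count unique event types:

1. Filter events in the minute starting at 2024-09-11 11:50
2. Extract event types from matching entries
3. Count unique types: 2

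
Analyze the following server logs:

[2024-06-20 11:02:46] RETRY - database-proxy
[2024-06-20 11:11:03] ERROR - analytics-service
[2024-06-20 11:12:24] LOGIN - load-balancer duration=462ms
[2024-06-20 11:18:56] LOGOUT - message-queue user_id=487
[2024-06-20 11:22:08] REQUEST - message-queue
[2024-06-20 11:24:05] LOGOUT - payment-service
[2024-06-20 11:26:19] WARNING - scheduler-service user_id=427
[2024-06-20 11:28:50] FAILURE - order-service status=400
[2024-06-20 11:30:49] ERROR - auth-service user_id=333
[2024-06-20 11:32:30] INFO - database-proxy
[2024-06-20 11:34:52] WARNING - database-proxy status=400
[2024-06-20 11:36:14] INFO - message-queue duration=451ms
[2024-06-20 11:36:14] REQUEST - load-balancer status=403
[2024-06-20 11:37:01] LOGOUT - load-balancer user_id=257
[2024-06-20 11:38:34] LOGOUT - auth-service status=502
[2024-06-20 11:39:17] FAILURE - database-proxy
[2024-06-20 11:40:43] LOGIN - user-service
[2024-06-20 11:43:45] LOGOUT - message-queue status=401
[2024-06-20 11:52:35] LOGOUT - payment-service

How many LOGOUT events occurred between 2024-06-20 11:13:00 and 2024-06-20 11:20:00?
1

To count events in the time window:

1. Window boundaries: 2024-06-20 11:13:00 to 2024-06-20 11:20:00
2. Filter for LOGOUT events within this window
3. Count matching events: 1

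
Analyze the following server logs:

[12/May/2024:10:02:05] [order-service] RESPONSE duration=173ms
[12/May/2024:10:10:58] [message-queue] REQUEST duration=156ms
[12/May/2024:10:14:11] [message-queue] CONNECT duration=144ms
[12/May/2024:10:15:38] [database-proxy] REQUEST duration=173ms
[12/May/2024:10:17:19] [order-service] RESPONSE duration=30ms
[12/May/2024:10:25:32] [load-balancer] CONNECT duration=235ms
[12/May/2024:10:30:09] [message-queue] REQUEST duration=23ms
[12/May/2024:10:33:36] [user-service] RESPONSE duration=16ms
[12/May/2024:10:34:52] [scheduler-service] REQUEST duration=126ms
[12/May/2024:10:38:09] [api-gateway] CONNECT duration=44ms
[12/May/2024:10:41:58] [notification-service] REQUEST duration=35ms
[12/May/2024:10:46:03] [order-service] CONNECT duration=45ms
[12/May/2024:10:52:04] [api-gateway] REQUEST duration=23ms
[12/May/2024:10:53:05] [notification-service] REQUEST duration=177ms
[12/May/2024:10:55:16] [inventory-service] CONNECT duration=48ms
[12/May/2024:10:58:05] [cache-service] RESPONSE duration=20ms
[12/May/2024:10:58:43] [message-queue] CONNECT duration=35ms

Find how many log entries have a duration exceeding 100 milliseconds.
7

To count timeouts:

1. Threshold: 100ms
2. Extract duration from each log entry
3. Count entries where duration > 100
4. Timeout count: 7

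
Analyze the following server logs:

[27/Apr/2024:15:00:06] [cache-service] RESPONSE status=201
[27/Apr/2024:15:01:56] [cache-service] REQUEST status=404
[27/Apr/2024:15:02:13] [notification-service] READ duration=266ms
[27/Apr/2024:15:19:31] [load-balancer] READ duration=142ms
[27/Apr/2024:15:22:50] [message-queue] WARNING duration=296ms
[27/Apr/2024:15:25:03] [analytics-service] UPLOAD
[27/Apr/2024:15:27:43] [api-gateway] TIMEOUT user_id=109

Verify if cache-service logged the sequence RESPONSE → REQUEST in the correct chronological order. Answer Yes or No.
Yes

To verify sequence order:

1. Find all events in sequence RESPONSE → REQUEST for cache-service
2. Extract their timestamps
3. Check if timestamps are in ascending order
4. Result: Yes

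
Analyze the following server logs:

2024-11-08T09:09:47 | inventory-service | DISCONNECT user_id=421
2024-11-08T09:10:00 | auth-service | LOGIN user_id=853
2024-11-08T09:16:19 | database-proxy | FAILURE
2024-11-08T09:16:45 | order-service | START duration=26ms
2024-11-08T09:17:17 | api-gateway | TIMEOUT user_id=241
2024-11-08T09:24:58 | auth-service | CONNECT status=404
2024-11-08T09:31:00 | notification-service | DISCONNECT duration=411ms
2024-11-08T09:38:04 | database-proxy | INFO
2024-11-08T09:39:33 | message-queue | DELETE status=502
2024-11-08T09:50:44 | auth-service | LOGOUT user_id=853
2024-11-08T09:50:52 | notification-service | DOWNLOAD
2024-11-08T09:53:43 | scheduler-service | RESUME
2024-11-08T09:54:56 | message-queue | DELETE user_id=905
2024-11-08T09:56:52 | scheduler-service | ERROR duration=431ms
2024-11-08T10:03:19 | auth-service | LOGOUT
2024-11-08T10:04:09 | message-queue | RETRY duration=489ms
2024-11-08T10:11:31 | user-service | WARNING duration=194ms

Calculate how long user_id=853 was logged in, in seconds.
2444

To calculate session duration:

1. Find LOGIN event for user_id=853: 2024-11-08T09:10:00
2. Find LOGOUT event for user_id=853: 2024-11-08T09:50:44
3. Session duration: 2024-11-08T09:50:44 - 2024-11-08T09:10:00 = 2444 seconds (40 minutes)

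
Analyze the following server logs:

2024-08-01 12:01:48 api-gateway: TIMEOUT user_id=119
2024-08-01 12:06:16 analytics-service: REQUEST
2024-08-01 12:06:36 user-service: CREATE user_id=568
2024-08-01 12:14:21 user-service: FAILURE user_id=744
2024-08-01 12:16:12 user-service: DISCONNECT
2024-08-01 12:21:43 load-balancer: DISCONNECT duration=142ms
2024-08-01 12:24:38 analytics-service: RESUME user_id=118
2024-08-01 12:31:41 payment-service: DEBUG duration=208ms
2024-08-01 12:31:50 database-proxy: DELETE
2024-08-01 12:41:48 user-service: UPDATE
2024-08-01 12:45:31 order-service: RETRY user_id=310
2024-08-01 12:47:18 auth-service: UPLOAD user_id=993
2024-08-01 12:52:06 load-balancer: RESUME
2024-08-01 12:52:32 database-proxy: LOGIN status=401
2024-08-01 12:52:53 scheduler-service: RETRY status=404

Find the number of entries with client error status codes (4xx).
2

To find matching entries:

1. Pattern to match: client error status codes (4xx)
2. Scan each log entry for the pattern
3. Count matches: 2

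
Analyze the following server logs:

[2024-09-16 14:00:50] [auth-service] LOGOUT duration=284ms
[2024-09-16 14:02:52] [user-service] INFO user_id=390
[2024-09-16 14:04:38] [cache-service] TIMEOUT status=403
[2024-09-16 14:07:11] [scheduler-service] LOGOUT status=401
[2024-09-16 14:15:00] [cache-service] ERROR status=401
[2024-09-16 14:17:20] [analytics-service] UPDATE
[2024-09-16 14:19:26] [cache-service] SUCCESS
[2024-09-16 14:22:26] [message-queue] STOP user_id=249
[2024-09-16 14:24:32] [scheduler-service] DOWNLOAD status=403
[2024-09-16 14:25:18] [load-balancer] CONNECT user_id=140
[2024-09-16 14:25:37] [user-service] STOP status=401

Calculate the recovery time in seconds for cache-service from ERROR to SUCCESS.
266

To calculate recovery time:

1. Find ERROR event for cache-service: 2024-09-16 14:15:00
2. Find next SUCCESS event for cache-service: 2024-09-16 14:19:26
3. Recovery time: 2024-09-16 14:19:26 - 2024-09-16 14:15:00 = 266 seconds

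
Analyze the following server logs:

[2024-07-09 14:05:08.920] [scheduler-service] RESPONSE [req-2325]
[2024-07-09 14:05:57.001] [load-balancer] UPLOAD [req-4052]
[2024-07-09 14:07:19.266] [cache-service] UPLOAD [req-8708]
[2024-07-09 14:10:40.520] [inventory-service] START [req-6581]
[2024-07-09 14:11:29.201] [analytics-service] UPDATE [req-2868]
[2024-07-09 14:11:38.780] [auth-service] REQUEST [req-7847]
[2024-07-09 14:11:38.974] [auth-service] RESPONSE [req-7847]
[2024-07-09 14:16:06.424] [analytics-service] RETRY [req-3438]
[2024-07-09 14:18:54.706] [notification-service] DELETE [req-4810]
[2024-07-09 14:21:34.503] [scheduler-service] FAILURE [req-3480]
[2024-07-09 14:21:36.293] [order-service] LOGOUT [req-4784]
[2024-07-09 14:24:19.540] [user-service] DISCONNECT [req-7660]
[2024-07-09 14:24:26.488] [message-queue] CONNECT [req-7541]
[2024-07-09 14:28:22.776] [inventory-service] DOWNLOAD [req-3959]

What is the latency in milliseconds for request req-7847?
194

To calculate latency:

1. Find REQUEST with id req-7847: 2024-07-09 14:11:38.780
2. Find RESPONSE with id req-7847: 2024-07-09 14:11:38.974
3. Latency: 2024-07-09 14:11:38.974 - 2024-07-09 14:11:38.780 = 194ms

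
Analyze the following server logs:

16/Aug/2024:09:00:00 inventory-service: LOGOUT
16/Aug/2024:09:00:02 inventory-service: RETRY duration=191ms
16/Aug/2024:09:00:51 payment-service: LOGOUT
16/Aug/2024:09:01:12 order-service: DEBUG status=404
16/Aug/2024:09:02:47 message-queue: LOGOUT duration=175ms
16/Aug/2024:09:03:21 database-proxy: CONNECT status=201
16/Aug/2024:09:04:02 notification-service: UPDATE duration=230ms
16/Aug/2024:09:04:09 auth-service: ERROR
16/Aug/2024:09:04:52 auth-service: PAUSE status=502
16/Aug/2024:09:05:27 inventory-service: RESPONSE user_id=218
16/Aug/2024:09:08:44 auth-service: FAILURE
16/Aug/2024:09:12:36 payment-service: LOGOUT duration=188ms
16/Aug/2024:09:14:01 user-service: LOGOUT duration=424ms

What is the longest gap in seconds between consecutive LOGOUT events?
589

To find the longest gap:

1. Extract all LOGOUT events in chronological order
2. Calculate time differences between consecutive events
3. Find the maximum difference
4. Longest gap: 589 seconds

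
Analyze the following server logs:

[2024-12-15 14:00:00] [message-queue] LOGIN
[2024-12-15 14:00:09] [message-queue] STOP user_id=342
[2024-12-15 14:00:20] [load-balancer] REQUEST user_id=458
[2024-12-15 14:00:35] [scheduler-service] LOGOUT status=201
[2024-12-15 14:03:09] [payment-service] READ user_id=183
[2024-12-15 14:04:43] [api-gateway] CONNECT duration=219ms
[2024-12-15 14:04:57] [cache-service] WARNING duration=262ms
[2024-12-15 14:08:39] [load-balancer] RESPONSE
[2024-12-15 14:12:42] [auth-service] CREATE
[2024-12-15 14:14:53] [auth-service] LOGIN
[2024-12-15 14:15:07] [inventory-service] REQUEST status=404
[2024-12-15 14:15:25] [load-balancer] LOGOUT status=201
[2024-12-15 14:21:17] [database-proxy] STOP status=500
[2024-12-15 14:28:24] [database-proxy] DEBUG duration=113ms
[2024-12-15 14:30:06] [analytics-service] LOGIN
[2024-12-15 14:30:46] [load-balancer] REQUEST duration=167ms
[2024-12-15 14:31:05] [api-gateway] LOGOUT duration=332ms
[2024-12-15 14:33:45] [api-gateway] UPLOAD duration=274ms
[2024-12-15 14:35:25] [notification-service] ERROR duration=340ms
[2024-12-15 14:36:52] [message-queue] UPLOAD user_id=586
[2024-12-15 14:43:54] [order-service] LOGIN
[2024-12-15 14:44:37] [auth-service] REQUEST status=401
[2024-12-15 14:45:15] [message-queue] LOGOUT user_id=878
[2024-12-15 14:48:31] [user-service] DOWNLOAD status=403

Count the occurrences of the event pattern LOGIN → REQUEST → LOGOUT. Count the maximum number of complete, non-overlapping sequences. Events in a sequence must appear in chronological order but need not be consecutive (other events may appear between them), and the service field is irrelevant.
4

To count sequences:

1. Look for pattern: LOGIN → REQUEST → LOGOUT
2. Greedily scan the log in chronological order, matching each sequence element in turn (ignoring service)
3. Each time the full pattern completes, increment the count and restart matching from the next event
4. Complete non-overlapping sequences found: 4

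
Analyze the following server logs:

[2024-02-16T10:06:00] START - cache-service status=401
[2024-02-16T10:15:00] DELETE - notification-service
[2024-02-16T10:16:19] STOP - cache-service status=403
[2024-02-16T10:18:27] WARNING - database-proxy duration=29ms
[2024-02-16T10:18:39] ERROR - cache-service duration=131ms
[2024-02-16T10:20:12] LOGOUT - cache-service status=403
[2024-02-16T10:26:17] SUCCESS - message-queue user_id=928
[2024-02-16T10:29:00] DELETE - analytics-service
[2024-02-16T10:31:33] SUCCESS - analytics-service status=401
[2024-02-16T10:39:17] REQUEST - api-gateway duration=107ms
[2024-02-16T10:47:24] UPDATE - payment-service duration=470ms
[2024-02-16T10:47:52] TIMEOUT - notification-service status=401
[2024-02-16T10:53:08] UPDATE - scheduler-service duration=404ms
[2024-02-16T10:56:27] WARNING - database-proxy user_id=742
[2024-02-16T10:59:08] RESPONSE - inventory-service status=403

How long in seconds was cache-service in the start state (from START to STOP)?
619

To calculate state duration:

1. Find START event for cache-service: 2024-02-16T10:06:00
2. Find STOP event for cache-service: 2024-02-16T10:16:19
3. Calculate duration: 2024-02-16T10:16:19 - 2024-02-16T10:06:00 = 619 seconds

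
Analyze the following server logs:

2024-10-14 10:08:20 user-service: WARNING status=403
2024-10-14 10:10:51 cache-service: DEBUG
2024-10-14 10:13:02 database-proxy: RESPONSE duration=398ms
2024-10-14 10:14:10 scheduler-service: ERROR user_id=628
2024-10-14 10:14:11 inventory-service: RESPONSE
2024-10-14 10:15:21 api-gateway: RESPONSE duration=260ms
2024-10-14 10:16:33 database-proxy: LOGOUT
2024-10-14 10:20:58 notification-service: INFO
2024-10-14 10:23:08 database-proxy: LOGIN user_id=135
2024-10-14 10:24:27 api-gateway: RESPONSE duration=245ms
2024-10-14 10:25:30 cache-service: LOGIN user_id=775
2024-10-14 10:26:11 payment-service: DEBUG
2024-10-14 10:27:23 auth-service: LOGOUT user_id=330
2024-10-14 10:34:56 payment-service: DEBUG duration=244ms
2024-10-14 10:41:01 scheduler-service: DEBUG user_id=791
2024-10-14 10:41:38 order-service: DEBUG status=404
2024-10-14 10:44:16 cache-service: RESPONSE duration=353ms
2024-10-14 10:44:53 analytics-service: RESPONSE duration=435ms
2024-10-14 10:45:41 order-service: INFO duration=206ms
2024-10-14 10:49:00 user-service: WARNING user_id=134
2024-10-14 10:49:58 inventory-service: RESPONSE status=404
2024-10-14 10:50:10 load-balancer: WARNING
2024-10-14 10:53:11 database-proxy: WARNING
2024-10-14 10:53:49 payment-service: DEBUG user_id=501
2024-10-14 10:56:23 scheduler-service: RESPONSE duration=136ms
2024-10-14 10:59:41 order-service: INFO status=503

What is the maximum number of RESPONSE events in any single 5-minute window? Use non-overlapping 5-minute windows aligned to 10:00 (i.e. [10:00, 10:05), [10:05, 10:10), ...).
2

To find the burst window:

1. Divide the log period into non-overlapping 5-minute windows starting at 10:00
2. Count RESPONSE events in each window
3. Find the window with maximum count
4. Maximum events in a window: 2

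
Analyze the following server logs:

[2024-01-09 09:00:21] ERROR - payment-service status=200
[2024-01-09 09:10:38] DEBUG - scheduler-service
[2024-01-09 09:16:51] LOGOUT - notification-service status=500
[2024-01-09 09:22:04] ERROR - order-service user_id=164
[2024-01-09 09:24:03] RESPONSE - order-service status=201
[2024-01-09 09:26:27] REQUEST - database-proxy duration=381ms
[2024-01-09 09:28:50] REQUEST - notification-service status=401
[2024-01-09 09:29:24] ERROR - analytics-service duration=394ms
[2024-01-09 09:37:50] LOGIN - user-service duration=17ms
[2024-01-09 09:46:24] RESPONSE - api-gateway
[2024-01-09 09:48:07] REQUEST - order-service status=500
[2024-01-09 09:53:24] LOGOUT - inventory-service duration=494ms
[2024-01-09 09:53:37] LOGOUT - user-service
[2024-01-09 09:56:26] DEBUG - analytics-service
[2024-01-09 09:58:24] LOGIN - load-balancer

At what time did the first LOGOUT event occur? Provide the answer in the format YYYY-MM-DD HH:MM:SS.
2024-01-09 09:16:51

To find the first event:

1. Filter for all LOGOUT events
2. Sort by timestamp
3. Select the first one
4. Timestamp: 2024-01-09 09:16:51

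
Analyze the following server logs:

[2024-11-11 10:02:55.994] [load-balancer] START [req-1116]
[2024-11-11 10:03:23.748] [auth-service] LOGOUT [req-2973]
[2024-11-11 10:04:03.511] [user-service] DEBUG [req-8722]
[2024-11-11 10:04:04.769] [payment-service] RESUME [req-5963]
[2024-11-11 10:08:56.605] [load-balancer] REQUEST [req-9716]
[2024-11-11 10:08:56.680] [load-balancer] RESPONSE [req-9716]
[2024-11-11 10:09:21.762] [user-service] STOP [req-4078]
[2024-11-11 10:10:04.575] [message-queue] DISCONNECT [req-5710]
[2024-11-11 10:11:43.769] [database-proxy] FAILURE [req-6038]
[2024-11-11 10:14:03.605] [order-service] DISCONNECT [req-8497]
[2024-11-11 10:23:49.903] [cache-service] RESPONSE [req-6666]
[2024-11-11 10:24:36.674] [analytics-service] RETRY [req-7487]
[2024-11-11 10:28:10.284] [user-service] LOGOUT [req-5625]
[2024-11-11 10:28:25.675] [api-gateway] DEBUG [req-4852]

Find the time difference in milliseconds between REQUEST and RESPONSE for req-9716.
75

To calculate latency:

1. Find REQUEST with id req-9716: 2024-11-11 10:08:56.605
2. Find RESPONSE with id req-9716: 2024-11-11 10:08:56.680
3. Latency: 2024-11-11 10:08:56.680 - 2024-11-11 10:08:56.605 = 75ms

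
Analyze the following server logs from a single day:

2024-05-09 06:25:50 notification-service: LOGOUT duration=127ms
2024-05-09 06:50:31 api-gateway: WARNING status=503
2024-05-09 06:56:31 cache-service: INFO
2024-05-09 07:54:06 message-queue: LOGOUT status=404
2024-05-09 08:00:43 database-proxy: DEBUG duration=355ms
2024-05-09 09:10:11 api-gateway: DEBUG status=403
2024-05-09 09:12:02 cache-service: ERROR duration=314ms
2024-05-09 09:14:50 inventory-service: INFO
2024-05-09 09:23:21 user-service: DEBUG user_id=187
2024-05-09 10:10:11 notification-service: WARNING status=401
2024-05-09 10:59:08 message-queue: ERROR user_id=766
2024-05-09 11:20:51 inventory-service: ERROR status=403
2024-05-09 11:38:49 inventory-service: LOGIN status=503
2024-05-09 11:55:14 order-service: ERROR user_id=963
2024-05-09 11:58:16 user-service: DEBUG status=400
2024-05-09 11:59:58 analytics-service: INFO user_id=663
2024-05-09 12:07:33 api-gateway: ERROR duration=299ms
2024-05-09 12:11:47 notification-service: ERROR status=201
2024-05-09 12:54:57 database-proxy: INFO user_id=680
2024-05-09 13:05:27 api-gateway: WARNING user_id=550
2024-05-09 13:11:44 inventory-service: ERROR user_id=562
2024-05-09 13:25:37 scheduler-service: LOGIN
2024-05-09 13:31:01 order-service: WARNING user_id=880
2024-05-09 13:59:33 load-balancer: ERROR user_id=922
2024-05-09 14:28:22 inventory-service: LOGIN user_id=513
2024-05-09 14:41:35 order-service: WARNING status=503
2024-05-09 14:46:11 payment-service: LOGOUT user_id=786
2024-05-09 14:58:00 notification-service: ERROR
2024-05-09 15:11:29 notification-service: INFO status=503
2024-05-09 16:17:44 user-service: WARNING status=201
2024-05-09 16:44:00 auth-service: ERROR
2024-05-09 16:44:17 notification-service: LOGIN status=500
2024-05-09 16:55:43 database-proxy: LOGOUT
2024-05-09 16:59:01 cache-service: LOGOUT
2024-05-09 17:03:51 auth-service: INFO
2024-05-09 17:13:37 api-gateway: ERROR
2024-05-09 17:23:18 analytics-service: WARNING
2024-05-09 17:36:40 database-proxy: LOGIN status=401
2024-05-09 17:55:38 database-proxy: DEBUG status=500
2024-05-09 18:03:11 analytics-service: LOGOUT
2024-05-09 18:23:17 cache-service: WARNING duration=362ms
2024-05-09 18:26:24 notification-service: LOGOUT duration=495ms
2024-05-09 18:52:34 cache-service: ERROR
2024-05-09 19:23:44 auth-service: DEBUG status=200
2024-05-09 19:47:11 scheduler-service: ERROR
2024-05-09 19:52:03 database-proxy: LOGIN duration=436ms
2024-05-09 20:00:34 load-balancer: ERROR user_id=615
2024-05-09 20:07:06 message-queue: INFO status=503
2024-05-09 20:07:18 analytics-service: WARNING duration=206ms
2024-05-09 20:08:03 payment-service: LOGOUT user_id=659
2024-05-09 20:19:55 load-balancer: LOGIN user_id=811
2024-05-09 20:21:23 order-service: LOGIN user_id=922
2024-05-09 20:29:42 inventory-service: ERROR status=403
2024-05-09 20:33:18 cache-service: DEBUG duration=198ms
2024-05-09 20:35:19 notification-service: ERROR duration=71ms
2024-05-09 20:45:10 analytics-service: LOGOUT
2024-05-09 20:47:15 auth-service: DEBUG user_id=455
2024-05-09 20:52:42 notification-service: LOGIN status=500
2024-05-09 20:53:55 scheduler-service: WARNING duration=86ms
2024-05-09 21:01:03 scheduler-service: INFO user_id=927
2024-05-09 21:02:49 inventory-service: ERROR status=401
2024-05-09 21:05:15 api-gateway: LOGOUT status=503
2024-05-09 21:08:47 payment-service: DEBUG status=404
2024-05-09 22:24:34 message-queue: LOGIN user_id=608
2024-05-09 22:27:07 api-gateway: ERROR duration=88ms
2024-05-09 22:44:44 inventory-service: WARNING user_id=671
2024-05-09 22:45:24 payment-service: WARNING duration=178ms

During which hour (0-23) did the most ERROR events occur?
20

To find the peak hour:

1. Group all ERROR events by hour
2. Count events in each hour
3. Find hour with maximum count
4. Peak hour: 20 (with 3 events)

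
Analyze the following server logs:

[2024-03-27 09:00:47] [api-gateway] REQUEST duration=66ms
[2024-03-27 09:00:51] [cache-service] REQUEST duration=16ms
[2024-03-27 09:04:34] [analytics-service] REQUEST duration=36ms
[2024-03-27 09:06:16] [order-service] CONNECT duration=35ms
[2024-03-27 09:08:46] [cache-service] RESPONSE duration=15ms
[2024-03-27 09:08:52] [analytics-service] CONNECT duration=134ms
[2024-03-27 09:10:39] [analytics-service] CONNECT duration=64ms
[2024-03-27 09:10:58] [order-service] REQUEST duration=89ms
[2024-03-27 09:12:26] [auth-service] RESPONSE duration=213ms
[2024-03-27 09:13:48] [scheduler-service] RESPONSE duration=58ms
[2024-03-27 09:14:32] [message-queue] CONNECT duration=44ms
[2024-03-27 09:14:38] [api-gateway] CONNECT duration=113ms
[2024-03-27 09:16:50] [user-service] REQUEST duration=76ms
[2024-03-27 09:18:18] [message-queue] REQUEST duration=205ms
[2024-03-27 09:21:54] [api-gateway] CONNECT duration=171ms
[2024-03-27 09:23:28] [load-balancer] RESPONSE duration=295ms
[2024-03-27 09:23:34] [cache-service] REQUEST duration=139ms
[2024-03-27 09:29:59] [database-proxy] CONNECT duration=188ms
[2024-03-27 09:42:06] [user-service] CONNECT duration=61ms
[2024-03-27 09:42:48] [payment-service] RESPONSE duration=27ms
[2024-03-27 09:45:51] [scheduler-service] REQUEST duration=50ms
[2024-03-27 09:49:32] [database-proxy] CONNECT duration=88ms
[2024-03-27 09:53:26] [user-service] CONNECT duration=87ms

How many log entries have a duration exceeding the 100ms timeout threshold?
8

To count timeouts:

1. Threshold: 100ms
2. Extract duration from each log entry
3. Count entries where duration > 100
4. Timeout count: 8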